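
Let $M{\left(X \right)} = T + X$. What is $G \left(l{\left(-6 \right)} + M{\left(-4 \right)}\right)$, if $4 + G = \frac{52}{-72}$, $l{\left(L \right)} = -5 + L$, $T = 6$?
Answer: $\frac{85}{2} \approx 42.5$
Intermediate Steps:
$M{\left(X \right)} = 6 + X$
$G = - \frac{85}{18}$ ($G = -4 + \frac{52}{-72} = -4 + 52 \left(- \frac{1}{72}\right) = -4 - \frac{13}{18} = - \frac{85}{18} \approx -4.7222$)
$G \left(l{\left(-6 \right)} + M{\left(-4 \right)}\right) = - \frac{85 \left(\left(-5 - 6\right) + \left(6 - 4\right)\right)}{18} = - \frac{85 \left(-11 + 2\right)}{18} = \left(- \frac{85}{18}\right) \left(-9\right) = \frac{85}{2}$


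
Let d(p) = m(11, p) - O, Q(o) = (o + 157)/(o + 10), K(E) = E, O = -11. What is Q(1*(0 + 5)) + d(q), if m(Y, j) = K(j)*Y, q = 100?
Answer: 5609/5 ≈ 1121.8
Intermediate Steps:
Q(o) = (157 + o)/(10 + o)
m(Y, j) = Y*j (m(Y, j) = j*Y = Y*j)
d(p) = 11 + 11*p (d(p) = 11*p - 1*(-11) = 11*p + 11 = 11 + 11*p)
Q(1*(0 + 5)) + d(q) = (157 + 1*(0 + 5))/(10 + 1*(0 + 5)) + (11 + 11*100) = (157 + 1*5)/(10 + 1*5) + (11 + 1100) = (157 + 5)/(10 + 5) + 1111 = 162/15 + 1111 = (1/15)*162 + 1111 = 54/5 + 1111 = 5609/5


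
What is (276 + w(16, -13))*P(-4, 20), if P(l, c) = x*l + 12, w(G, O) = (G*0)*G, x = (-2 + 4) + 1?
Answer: 0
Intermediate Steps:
x = 3 (x = 2 + 1 = 3)
w(G, O) = 0 (w(G, O) = 0*G = 0)
P(l, c) = 12 + 3*l (P(l, c) = 3*l + 12 = 12 + 3*l)
(276 + w(16, -13))*P(-4, 20) = (276 + 0)*(12 + 3*(-4)) = 276*(12 - 12) = 276*0 = 0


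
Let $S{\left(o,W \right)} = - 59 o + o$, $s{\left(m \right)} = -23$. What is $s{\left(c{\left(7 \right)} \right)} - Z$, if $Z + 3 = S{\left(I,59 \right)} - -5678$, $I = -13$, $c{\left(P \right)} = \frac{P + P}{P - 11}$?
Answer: $-6452$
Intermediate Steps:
$c{\left(P \right)} = \frac{2 P}{-11 + P}$
$S{\left(o,W \right)} = - 58 o$
$Z = 6429$ ($Z = -3 - -6432 = -3 + \left(754 + 5678\right) = -3 + 6432 = 6429$)
$s{\left(c{\left(7 \right)} \right)} - Z = -23 - 6429 = -6452$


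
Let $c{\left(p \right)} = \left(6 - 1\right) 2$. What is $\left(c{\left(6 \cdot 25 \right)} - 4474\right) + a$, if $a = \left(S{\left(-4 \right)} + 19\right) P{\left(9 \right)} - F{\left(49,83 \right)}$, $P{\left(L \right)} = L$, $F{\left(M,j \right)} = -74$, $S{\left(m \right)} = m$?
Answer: $-4255$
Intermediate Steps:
$c{\left(p \right)} = 10$ ($c{\left(p \right)} = 5 \cdot 2 = 10$)
$a = 209$ ($a = \left(-4 + 19\right) 9 - -74 = 15 \cdot 9 + 74 = 135 + 74 = 209$)
$\left(c{\left(6 \cdot 25 \right)} - 4474\right) + a = \left(10 - 4474\right) + 209 = -4464 + 209 = -4255$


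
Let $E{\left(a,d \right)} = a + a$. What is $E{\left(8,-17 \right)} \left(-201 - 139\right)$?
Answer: $-5440$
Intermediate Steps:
$E{\left(a,d \right)} = 2 a$
$E{\left(8,-17 \right)} \left(-201 - 139\right) = 2 \cdot 8 \left(-201 - 139\right) = 16 \left(-340\right) = -5440$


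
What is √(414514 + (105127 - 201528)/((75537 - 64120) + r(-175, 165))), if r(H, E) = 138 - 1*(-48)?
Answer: 9*√688947397583/11603 ≈ 643.82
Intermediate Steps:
r(H, E) = 186 (r(H, E) = 138 + 48 = 186)
√(414514 + (105127 - 201528)/((75537 - 64120) + r(-175, 165))) = √(414514 + (105127 - 201528)/((75537 - 64120) + 186)) = √(414514 - 96401/(11417 + 186)) = √(414514 - 96401/11603) = √(4809509541/11603) = 9*√688947397583/11603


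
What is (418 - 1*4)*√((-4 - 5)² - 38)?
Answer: 414*√43 ≈ 2714.8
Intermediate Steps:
(418 - 1*4)*√((-4 - 5)² - 38) = (418 - 4)*√((-9)² - 38) = 414*√(81 - 38) = 414*√43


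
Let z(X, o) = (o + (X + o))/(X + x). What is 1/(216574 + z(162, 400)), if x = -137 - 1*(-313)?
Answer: 13/2815499 ≈ 4.6173e-6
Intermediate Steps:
x = 176 (x = -137 + 313 = 176)
z(X, o) = (X + 2*o)/(176 + X) (z(X, o) = (o + (X + o))/(X + 176) = (X + 2*o)/(176 + X))
1/(216574 + z(162, 400)) = 1/(216574 + (162 + 2*400)/(176 + 162)) = 1/(216574 + (162 + 800)/338) = 1/(216574 + (1/338)*962) = 1/(216574 + 37/13) = 1/(2815499/13) = 13/2815499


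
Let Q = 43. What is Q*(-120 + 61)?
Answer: -2537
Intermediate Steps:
Q*(-120 + 61) = 43*(-120 + 61) = 43*(-59) = -2537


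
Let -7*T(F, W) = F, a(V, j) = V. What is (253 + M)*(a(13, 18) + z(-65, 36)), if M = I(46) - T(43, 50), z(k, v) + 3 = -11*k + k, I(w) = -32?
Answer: 1049400/7 ≈ 1.4991e+5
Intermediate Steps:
T(F, W) = -F/7
z(k, v) = -3 - 10*k (z(k, v) = -3 + (-11*k + k) = -3 - 10*k)
M = -181/7 (M = -32 - (-1)*43/7 = -32 - 1*(-43/7) = -32 + 43/7 = -181/7 ≈ -25.857)
(253 + M)*(a(13, 18) + z(-65, 36)) = (253 - 181/7)*(13 + (-3 - 10*(-65))) = 1590*(13 + (-3 + 650))/7 = 1590*(13 + 647)/7 = (1590/7)*660 = 1049400/7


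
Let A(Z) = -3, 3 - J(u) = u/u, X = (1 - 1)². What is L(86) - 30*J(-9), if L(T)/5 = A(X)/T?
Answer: -5175/86 ≈ -60.174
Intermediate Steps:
X = 0 (X = 0² = 0)
J(u) = 2 (J(u) = 3 - u/u = 3 - 1*1 = 3 - 1 = 2)
L(T) = -15/T (L(T) = 5*(-3/T) = -15/T)
L(86) - 30*J(-9) = -15/86 - 30*2 = -15*1/86 - 60 = -15/86 - 60 = -5175/86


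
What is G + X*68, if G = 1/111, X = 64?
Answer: 483073/111 ≈ 4352.0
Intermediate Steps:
G = 1/111 ≈ 0.0090090
G + X*68 = 1/111 + 64*68 = 1/111 + 4352 = 483073/111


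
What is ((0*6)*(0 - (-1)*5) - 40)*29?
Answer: -1160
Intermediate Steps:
((0*6)*(0 - (-1)*5) - 40)*29 = (0*(0 - 1*(-5)) - 40)*29 = (0*(0 + 5) - 40)*29 = (0*5 - 40)*29 = (0 - 40)*29 = -40*29 = -1160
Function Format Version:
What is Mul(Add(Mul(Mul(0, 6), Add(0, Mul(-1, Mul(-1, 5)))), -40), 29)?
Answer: -1160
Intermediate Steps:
Mul(Add(Mul(Mul(0, 6), Add(0, Mul(-1, Mul(-1, 5)))), -40), 29) = Mul(Add(Mul(0, Add(0, Mul(-1, -5))), -40), 29) = Mul(Add(Mul(0, Add(0, 5)), -40), 29) = Mul(Add(Mul(0, 5), -40), 29) = Mul(Add(0, -40), 29) = Mul(-40, 29) = -1160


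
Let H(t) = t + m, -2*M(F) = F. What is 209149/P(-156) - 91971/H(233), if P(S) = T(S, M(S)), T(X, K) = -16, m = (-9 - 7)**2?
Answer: -34581799/2608 ≈ -13260.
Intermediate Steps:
M(F) = -F/2
m = 256 (m = (-16)**2 = 256)
H(t) = 256 + t (H(t) = t + 256 = 256 + t)
P(S) = -16
209149/P(-156) - 91971/H(233) = 209149/(-16) - 91971/(256 + 233) = 209149*(-1/16) - 91971/489 = -209149/16 - 91971*1/489 = -209149/16 - 30657/163 = -34581799/2608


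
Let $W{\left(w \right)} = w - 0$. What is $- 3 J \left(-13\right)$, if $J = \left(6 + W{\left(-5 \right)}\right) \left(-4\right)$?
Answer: $-156$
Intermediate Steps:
$W{\left(w \right)} = w$ ($W{\left(w \right)} = w + 0 = w$)
$J = -4$ ($J = \left(6 - 5\right) \left(-4\right) = 1 \left(-4\right) = -4$)
$- 3 J \left(-13\right) = \left(-3\right) \left(-4\right) \left(-13\right) = 12 \left(-13\right) = -156$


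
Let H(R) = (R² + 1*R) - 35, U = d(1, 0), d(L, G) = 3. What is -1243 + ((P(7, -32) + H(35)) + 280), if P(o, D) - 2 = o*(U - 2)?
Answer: 271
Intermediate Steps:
U = 3
P(o, D) = 2 + o (P(o, D) = 2 + o*(3 - 2) = 2 + o*1 = 2 + o)
H(R) = -35 + R + R² (H(R) = (R² + R) - 35 = (R + R²) - 35 = -35 + R + R²)
-1243 + ((P(7, -32) + H(35)) + 280) = -1243 + (((2 + 7) + (-35 + 35 + 35²)) + 280) = -1243 + ((9 + (-35 + 35 + 1225)) + 280) = -1243 + ((9 + 1225) + 280) = -1243 + (1234 + 280) = -1243 + 1514 = 271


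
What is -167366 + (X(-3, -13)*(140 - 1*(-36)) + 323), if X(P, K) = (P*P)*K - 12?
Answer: -189747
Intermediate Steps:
X(P, K) = -12 + K*P² (X(P, K) = P²*K - 12 = K*P² - 12 = -12 + K*P²)
-167366 + (X(-3, -13)*(140 - 1*(-36)) + 323) = -167366 + ((-12 - 13*(-3)²)*(140 - 1*(-36)) + 323) = -167366 + ((-12 - 13*9)*(140 + 36) + 323) = -167366 + ((-12 - 117)*176 + 323) = -167366 + (-129*176 + 323) = -167366 + (-22704 + 323) = -167366 - 22381 = -189747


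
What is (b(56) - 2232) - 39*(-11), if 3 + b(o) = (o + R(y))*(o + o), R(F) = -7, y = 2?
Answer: 3682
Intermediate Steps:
b(o) = -3 + 2*o*(-7 + o) (b(o) = -3 + (o - 7)*(o + o) = -3 + (-7 + o)*(2*o) = -3 + 2*o*(-7 + o))
(b(56) - 2232) - 39*(-11) = ((-3 - 14*56 + 2*56**2) - 2232) - 39*(-11) = ((-3 - 784 + 2*3136) - 2232) + 429 = ((-3 - 784 + 6272) - 2232) + 429 = (5485 - 2232) + 429 = 3253 + 429 = 3682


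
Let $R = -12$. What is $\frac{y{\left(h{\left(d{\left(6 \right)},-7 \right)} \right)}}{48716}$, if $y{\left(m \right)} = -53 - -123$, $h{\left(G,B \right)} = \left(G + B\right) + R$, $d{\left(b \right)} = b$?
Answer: $\frac{35}{24358} \approx 0.0014369$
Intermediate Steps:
$h{\left(G,B \right)} = -12 + B + G$ ($h{\left(G,B \right)} = \left(G + B\right) - 12 = \left(B + G\right) - 12 = -12 + B + G$)
$y{\left(m \right)} = 70$ ($y{\left(m \right)} = -53 + 123 = 70$)
$\frac{y{\left(h{\left(d{\left(6 \right)},-7 \right)} \right)}}{48716} = \frac{70}{48716} = 70 \cdot \frac{1}{48716} = \frac{35}{24358}$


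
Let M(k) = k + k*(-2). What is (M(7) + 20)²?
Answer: 169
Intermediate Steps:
M(k) = -k (M(k) = k - 2*k = -k)
(M(7) + 20)² = (-1*7 + 20)² = (-7 + 20)² = 13² = 169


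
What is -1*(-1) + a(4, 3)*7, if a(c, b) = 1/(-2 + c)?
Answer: 9/2 ≈ 4.5000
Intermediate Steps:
-1*(-1) + a(4, 3)*7 = -1*(-1) + 7/(-2 + 4) = 1 + 7/2 = 9/2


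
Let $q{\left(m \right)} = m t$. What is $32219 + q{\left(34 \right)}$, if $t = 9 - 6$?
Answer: $32321$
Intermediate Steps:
$t = 3$
$q{\left(m \right)} = 3 m$ ($q{\left(m \right)} = m 3 = 3 m$)
$32219 + q{\left(34 \right)} = 32219 + 3 \cdot 34 = 32219 + 102 = 32321$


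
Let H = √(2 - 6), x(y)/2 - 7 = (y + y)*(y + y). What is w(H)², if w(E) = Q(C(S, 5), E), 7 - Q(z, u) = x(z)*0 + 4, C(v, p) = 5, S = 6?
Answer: 9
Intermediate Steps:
x(y) = 14 + 8*y² (x(y) = 14 + 2*((y + y)*(y + y)) = 14 + 2*((2*y)*(2*y)) = 14 + 2*(4*y²) = 14 + 8*y²)
Q(z, u) = 3 (Q(z, u) = 7 - ((14 + 8*z²)*0 + 4) = 7 - (0 + 4) = 7 - 1*4 = 7 - 4 = 3)
H = 2*I (H = √(-4) = 2*I ≈ 2.0*I)
w(E) = 3
w(H)² = 3² = 9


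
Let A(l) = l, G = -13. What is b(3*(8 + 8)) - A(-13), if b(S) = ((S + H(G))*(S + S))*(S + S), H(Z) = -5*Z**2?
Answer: -7345139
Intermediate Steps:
b(S) = 4*S**2*(-845 + S) (b(S) = ((S - 5*(-13)**2)*(S + S))*(S + S) = ((S - 5*169)*(2*S))*(2*S) = ((S - 845)*(2*S))*(2*S) = ((-845 + S)*(2*S))*(2*S) = (2*S*(-845 + S))*(2*S) = 4*S**2*(-845 + S))
b(3*(8 + 8)) - A(-13) = 4*(3*(8 + 8))**2*(-845 + 3*(8 + 8)) - 1*(-13) = 4*(3*16)**2*(-845 + 3*16) + 13 = 4*48**2*(-845 + 48) + 13 = 4*2304*(-797) + 13 = -7345152 + 13 = -7345139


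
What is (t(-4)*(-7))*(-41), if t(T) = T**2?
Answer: 4592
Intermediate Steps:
(t(-4)*(-7))*(-41) = ((-4)**2*(-7))*(-41) = (16*(-7))*(-41) = -112*(-41) = 4592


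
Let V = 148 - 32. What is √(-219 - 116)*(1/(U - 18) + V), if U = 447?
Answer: 49765*I*√335/429 ≈ 2123.2*I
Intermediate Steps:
V = 116
√(-219 - 116)*(1/(U - 18) + V) = √(-219 - 116)*(1/(447 - 18) + 116) = √(-335)*(1/429 + 116) = (I*√335)*(1/429 + 116) = (I*√335)*(49765/429) = 49765*I*√335/429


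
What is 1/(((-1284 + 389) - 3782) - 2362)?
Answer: -1/7039 ≈ -0.00014207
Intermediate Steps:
1/(((-1284 + 389) - 3782) - 2362) = 1/((-895 - 3782) - 2362) = 1/(-4677 - 2362) = 1/(-7039) = -1/7039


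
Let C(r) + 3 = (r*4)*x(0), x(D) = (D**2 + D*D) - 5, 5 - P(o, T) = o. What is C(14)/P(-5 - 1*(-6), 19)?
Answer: -283/4 ≈ -70.750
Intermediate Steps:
P(o, T) = 5 - o
x(D) = -5 + 2*D**2 (x(D) = (D**2 + D**2) - 5 = 2*D**2 - 5 = -5 + 2*D**2)
C(r) = -3 - 20*r (C(r) = -3 + (r*4)*(-5 + 2*0**2) = -3 + (4*r)*(-5 + 2*0) = -3 + (4*r)*(-5 + 0) = -3 + (4*r)*(-5) = -3 - 20*r)
C(14)/P(-5 - 1*(-6), 19) = (-3 - 20*14)/(5 - (-5 - 1*(-6))) = (-3 - 280)/(5 - (-5 + 6)) = -283/(5 - 1*1) = -283/(5 - 1) = -283/4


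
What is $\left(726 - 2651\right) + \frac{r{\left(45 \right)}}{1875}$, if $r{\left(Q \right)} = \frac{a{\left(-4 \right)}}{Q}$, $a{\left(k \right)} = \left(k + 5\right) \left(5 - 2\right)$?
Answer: $- \frac{54140624}{28125} \approx -1925.0$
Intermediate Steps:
$a{\left(k \right)} = 15 + 3 k$ ($a{\left(k \right)} = \left(5 + k\right) 3 = 15 + 3 k$)
$r{\left(Q \right)} = \frac{3}{Q}$ ($r{\left(Q \right)} = \frac{15 + 3 \left(-4\right)}{Q} = \frac{15 - 12}{Q} = \frac{3}{Q}$)
$\left(726 - 2651\right) + \frac{r{\left(45 \right)}}{1875} = \left(726 - 2651\right) + \frac{3 \cdot \frac{1}{45}}{1875} = -1925 + 3 \cdot \frac{1}{45} \cdot \frac{1}{1875} = -1925 + \frac{1}{15} \cdot \frac{1}{1875} = -1925 + \frac{1}{28125} = - \frac{54140624}{28125}$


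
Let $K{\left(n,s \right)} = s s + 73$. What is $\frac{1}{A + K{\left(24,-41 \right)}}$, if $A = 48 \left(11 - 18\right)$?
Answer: $\frac{1}{1418} \approx 0.00070522$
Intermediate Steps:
$K{\left(n,s \right)} = 73 + s^{2}$ ($K{\left(n,s \right)} = s^{2} + 73 = 73 + s^{2}$)
$A = -336$ ($A = 48 \left(-7\right) = -336$)
$\frac{1}{A + K{\left(24,-41 \right)}} = \frac{1}{-336 + \left(73 + \left(-41\right)^{2}\right)} = \frac{1}{-336 + \left(73 + 1681\right)} = \frac{1}{-336 + 1754} = \frac{1}{1418}$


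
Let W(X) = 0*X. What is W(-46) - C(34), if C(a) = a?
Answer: -34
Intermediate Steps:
W(X) = 0
W(-46) - C(34) = 0 - 1*34 = 0 - 34 = -34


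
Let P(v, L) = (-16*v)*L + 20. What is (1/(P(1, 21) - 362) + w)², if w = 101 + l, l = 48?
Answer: 10205242441/459684 ≈ 22201.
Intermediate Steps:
P(v, L) = 20 - 16*L*v (P(v, L) = -16*L*v + 20 = 20 - 16*L*v)
w = 149 (w = 101 + 48 = 149)
(1/(P(1, 21) - 362) + w)² = (1/((20 - 16*21*1) - 362) + 149)² = (1/((20 - 336) - 362) + 149)² = (1/(-316 - 362) + 149)² = (1/(-678) + 149)² = (-1/678 + 149)² = (101021/678)² = 10205242441/459684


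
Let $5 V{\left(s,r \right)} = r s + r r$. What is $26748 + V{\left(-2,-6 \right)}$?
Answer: $\frac{133788}{5} \approx 26758.0$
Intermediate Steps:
$V{\left(s,r \right)} = \frac{r^{2}}{5} + \frac{r s}{5}$ ($V{\left(s,r \right)} = \frac{r s + r r}{5} = \frac{r s + r^{2}}{5} = \frac{r^{2} + r s}{5} = \frac{r^{2}}{5} + \frac{r s}{5}$)
$26748 + V{\left(-2,-6 \right)} = 26748 + \frac{1}{5} \left(-6\right) \left(-6 - 2\right) = 26748 + \frac{1}{5} \left(-6\right) \left(-8\right) = 26748 + \frac{48}{5} = \frac{133788}{5}$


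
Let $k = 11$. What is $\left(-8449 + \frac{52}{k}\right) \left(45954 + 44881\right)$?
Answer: $- \frac{8437390645}{11} \approx -7.6704 \cdot 10^{8}$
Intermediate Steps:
$\left(-8449 + \frac{52}{k}\right) \left(45954 + 44881\right) = \left(-8449 + \frac{52}{11}\right) \left(45954 + 44881\right) = \left(-8449 + 52 \cdot \frac{1}{11}\right) 90835 = \left(-8449 + \frac{52}{11}\right) 90835 = \left(- \frac{92887}{11}\right) 90835 = - \frac{8437390645}{11}$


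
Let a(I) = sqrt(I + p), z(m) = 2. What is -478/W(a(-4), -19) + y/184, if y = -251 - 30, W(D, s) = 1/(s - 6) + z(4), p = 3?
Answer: -2212569/9016 ≈ -245.40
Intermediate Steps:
a(I) = sqrt(3 + I) (a(I) = sqrt(I + 3) = sqrt(3 + I))
W(D, s) = 2 + 1/(-6 + s) (W(D, s) = 1/(s - 6) + 2 = 1/(-6 + s) + 2 = 2 + 1/(-6 + s))
y = -281
-478/W(a(-4), -19) + y/184 = -478*(-6 - 19)/(-11 + 2*(-19)) - 281/184 = -478*(-25/(-11 - 38)) - 281*1/184 = -478/((-1/25*(-49))) - 281/184 = -478/49/25 - 281/184 = -478*25/49 - 281/184 = -11950/49 - 281/184 = -2212569/9016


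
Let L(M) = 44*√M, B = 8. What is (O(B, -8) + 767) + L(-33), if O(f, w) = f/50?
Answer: 19179/25 + 44*I*√33 ≈ 767.16 + 252.76*I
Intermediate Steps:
O(f, w) = f/50 (O(f, w) = f*(1/50) = f/50)
(O(B, -8) + 767) + L(-33) = ((1/50)*8 + 767) + 44*√(-33) = (4/25 + 767) + 44*(I*√33) = 19179/25 + 44*I*√33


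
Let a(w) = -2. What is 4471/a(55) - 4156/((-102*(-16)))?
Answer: -913123/408 ≈ -2238.0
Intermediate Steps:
4471/a(55) - 4156/((-102*(-16))) = 4471/(-2) - 4156/((-102*(-16))) = 4471*(-½) - 4156/1632 = -4471/2 - 4156*1/1632 = -4471/2 - 1039/408 = -913123/408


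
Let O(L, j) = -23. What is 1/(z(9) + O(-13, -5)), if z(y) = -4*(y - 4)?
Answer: -1/43 ≈ -0.023256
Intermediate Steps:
z(y) = 16 - 4*y (z(y) = -4*(-4 + y) = 16 - 4*y)
1/(z(9) + O(-13, -5)) = 1/((16 - 4*9) - 23) = 1/((16 - 36) - 23) = 1/(-20 - 23) = 1/(-43) = -1/43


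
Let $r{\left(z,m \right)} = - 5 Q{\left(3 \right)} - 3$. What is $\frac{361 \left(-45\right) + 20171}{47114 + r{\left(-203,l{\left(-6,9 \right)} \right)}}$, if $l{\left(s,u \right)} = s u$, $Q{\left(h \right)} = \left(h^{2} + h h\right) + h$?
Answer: $\frac{1963}{23503} \approx 0.083521$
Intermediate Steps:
$Q{\left(h \right)} = h + 2 h^{2}$ ($Q{\left(h \right)} = \left(h^{2} + h^{2}\right) + h = 2 h^{2} + h = h + 2 h^{2}$)
$r{\left(z,m \right)} = -108$ ($r{\left(z,m \right)} = - 5 \cdot 3 \left(1 + 2 \cdot 3\right) - 3 = - 5 \cdot 3 \left(1 + 6\right) - 3 = - 5 \cdot 3 \cdot 7 - 3 = \left(-5\right) 21 - 3 = -105 - 3 = -108$)
$\frac{361 \left(-45\right) + 20171}{47114 + r{\left(-203,l{\left(-6,9 \right)} \right)}} = \frac{361 \left(-45\right) + 20171}{47114 - 108} = \frac{-16245 + 20171}{47006} = 3926 \cdot \frac{1}{47006} = \frac{1963}{23503}$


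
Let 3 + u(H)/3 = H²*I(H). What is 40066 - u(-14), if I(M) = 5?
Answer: 37135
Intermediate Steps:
u(H) = -9 + 15*H² (u(H) = -9 + 3*(H²*5) = -9 + 3*(5*H²) = -9 + 15*H²)
40066 - u(-14) = 40066 - (-9 + 15*(-14)²) = 40066 - (-9 + 15*196) = 40066 - (-9 + 2940) = 40066 - 1*2931 = 40066 - 2931 = 37135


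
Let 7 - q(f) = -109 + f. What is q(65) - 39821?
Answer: -39770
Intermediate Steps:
q(f) = 116 - f (q(f) = 7 - (-109 + f) = 7 + (109 - f) = 116 - f)
q(65) - 39821 = (116 - 1*65) - 39821 = (116 - 65) - 39821 = 51 - 39821 = -39770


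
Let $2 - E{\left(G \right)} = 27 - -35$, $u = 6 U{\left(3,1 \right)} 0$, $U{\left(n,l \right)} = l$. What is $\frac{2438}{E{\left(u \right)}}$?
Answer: $- \frac{1219}{30} \approx -40.633$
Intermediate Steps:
$u = 0$ ($u = 6 \cdot 1 \cdot 0 = 6 \cdot 0 = 0$)
$E{\left(G \right)} = -60$ ($E{\left(G \right)} = 2 - \left(27 - -35\right) = 2 - \left(27 + 35\right) = 2 - 62 = -60$)
$\frac{2438}{E{\left(u \right)}} = \frac{2438}{-60} = 2438 \left(- \frac{1}{60}\right) = - \frac{1219}{30}$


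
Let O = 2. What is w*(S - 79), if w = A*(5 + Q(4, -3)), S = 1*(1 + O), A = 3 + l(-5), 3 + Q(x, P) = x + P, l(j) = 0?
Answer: -684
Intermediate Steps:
Q(x, P) = -3 + P + x (Q(x, P) = -3 + (x + P) = -3 + (P + x) = -3 + P + x)
A = 3 (A = 3 + 0 = 3)
S = 3 (S = 1*(1 + 2) = 1*3 = 3)
w = 9 (w = 3*(5 + (-3 - 3 + 4)) = 3*(5 - 2) = 3*3 = 9)
w*(S - 79) = 9*(3 - 79) = 9*(-76) = -684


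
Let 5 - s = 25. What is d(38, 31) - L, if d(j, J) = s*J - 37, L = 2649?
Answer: -3306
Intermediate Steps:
s = -20 (s = 5 - 1*25 = 5 - 25 = -20)
d(j, J) = -37 - 20*J (d(j, J) = -20*J - 37 = -37 - 20*J)
d(38, 31) - L = (-37 - 20*31) - 1*2649 = (-37 - 620) - 2649 = -657 - 2649 = -3306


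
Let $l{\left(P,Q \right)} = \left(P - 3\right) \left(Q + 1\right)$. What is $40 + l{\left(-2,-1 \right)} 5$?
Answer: $40$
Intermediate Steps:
$l{\left(P,Q \right)} = \left(1 + Q\right) \left(-3 + P\right)$ ($l{\left(P,Q \right)} = \left(-3 + P\right) \left(1 + Q\right) = \left(1 + Q\right) \left(-3 + P\right)$)
$40 + l{\left(-2,-1 \right)} 5 = 40 + \left(-3 - 2 - -3 - -2\right) 5 = 40 + \left(-3 - 2 + 3 + 2\right) 5 = 40 + 0 \cdot 5 = 40 + 0 = 40$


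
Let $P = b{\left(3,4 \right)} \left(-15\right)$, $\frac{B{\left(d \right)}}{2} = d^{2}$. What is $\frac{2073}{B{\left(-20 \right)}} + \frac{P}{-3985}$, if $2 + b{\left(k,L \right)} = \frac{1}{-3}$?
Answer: $\frac{1646581}{637600} \approx 2.5825$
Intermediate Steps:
$B{\left(d \right)} = 2 d^{2}$
$b{\left(k,L \right)} = - \frac{7}{3}$ ($b{\left(k,L \right)} = -2 + \frac{1}{-3} = -2 - \frac{1}{3} = - \frac{7}{3}$)
$P = 35$ ($P = \left(- \frac{7}{3}\right) \left(-15\right) = 35$)
$\frac{2073}{B{\left(-20 \right)}} + \frac{P}{-3985} = \frac{2073}{2 \left(-20\right)^{2}} + \frac{35}{-3985} = \frac{2073}{2 \cdot 400} + 35 \left(- \frac{1}{3985}\right) = \frac{2073}{800} - \frac{7}{797} = \frac{1646581}{637600}$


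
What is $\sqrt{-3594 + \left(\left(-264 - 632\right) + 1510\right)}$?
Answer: $2 i \sqrt{745} \approx 54.589 i$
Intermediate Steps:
$\sqrt{-3594 + \left(\left(-264 - 632\right) + 1510\right)} = \sqrt{-3594 + \left(-896 + 1510\right)} = \sqrt{-3594 + 614} = \sqrt{-2980} = 2 i \sqrt{745}$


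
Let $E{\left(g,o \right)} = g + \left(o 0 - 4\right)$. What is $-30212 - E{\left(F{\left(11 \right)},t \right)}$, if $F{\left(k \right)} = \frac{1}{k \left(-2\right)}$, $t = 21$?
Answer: $- \frac{664575}{22} \approx -30208.0$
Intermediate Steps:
$F{\left(k \right)} = - \frac{1}{2 k}$ ($F{\left(k \right)} = \frac{1}{\left(-2\right) k} = - \frac{1}{2 k}$)
$E{\left(g,o \right)} = -4 + g$ ($E{\left(g,o \right)} = g + \left(0 - 4\right) = g - 4 = -4 + g$)
$-30212 - E{\left(F{\left(11 \right)},t \right)} = -30212 - \left(-4 - \frac{1}{2 \cdot 11}\right) = -30212 - \left(-4 - \frac{1}{22}\right) = -30212 - - \frac{89}{22} = -30212 + \frac{89}{22} = - \frac{664575}{22}$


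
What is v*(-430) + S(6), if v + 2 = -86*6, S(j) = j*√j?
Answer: 222740 + 6*√6 ≈ 2.2275e+5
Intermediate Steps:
S(j) = j^(3/2)
v = -518 (v = -2 - 86*6 = -2 - 516 = -518)
v*(-430) + S(6) = -518*(-430) + 6^(3/2) = 222740 + 6*√6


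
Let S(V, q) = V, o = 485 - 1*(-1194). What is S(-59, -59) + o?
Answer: 1620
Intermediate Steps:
o = 1679 (o = 485 + 1194 = 1679)
S(-59, -59) + o = -59 + 1679 = 1620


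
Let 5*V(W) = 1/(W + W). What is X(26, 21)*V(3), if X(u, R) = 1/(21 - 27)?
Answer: -1/180 ≈ -0.0055556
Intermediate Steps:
X(u, R) = -⅙ (X(u, R) = 1/(-6) = -⅙)
V(W) = 1/(10*W) (V(W) = 1/(5*(W + W)) = 1/(5*((2*W))) = (1/(2*W))/5 = 1/(10*W))
X(26, 21)*V(3) = -1/(60*3) = -⅙*1/30 = -1/180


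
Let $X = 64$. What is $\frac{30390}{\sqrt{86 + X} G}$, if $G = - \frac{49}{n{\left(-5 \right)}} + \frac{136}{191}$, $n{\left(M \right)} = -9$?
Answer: $\frac{1741347 \sqrt{6}}{10583} \approx 403.04$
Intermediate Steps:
$G = \frac{10583}{1719}$ ($G = - \frac{49}{-9} + \frac{136}{191} = \left(-49\right) \left(- \frac{1}{9}\right) + 136 \cdot \frac{1}{191} = \frac{49}{9} + \frac{136}{191} = \frac{10583}{1719} \approx 6.1565$)
$\frac{30390}{\sqrt{86 + X} G} = \frac{30390}{\sqrt{86 + 64} \cdot \frac{10583}{1719}} = \frac{30390}{\sqrt{150} \cdot \frac{10583}{1719}} = \frac{30390}{5 \sqrt{6} \cdot \frac{10583}{1719}} = \frac{30390}{\frac{52915}{1719} \sqrt{6}} = 30390 \frac{573 \sqrt{6}}{105830} = \frac{1741347 \sqrt{6}}{10583}$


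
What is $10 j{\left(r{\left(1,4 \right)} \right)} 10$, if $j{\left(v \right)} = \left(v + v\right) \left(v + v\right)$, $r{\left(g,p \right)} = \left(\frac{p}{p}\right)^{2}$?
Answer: $400$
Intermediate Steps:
$r{\left(g,p \right)} = 1$ ($r{\left(g,p \right)} = 1^{2} = 1$)
$j{\left(v \right)} = 4 v^{2}$ ($j{\left(v \right)} = 2 v 2 v = 4 v^{2}$)
$10 j{\left(r{\left(1,4 \right)} \right)} 10 = 10 \cdot 4 \cdot 1^{2} \cdot 10 = 10 \cdot 4 \cdot 1 \cdot 10 = 10 \cdot 4 \cdot 10 = 40 \cdot 10 = 400$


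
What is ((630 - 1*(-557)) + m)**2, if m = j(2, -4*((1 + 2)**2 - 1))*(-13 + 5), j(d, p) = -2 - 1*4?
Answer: 1525225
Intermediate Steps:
j(d, p) = -6 (j(d, p) = -2 - 4 = -6)
m = 48 (m = -6*(-13 + 5) = -6*(-8) = 48)
((630 - 1*(-557)) + m)**2 = ((630 - 1*(-557)) + 48)**2 = ((630 + 557) + 48)**2 = (1187 + 48)**2 = 1235**2 = 1525225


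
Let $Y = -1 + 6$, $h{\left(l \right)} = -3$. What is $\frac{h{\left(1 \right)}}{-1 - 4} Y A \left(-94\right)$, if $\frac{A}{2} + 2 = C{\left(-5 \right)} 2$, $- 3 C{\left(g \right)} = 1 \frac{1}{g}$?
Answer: $\frac{5264}{5} \approx 1052.8$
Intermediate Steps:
$C{\left(g \right)} = - \frac{1}{3 g}$ ($C{\left(g \right)} = - \frac{1 \frac{1}{g}}{3} = - \frac{1}{3 g}$)
$Y = 5$
$A = - \frac{56}{15}$ ($A = -4 + 2 - \frac{1}{3 \left(-5\right)} 2 = -4 + 2 \left(- \frac{1}{3}\right) \left(- \frac{1}{5}\right) 2 = -4 + 2 \cdot \frac{1}{15} \cdot 2 = -4 + 2 \cdot \frac{2}{15} = -4 + \frac{4}{15} = - \frac{56}{15} \approx -3.7333$)
$\frac{h{\left(1 \right)}}{-1 - 4} Y A \left(-94\right) = - \frac{3}{-1 - 4} \cdot 5 \left(- \frac{56}{15}\right) \left(-94\right) = - \frac{3}{-5} \cdot 5 \left(- \frac{56}{15}\right) \left(-94\right) = \left(-3\right) \left(- \frac{1}{5}\right) 5 \left(- \frac{56}{15}\right) \left(-94\right) = \frac{3}{5} \cdot 5 \left(- \frac{56}{15}\right) \left(-94\right) = 3 \left(- \frac{56}{15}\right) \left(-94\right) = \left(- \frac{56}{5}\right) \left(-94\right) = \frac{5264}{5}$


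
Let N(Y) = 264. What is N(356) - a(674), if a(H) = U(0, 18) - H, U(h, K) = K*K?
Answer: 614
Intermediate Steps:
U(h, K) = K²
a(H) = 324 - H (a(H) = 18² - H = 324 - H)
N(356) - a(674) = 264 - (324 - 1*674) = 264 - (324 - 674) = 264 - 1*(-350) = 264 + 350 = 614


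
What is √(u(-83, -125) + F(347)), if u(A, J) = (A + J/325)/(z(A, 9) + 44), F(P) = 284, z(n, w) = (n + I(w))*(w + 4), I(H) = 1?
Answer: √12536364022/6643 ≈ 16.855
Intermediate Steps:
z(n, w) = (1 + n)*(4 + w) (z(n, w) = (n + 1)*(w + 4) = (1 + n)*(4 + w))
u(A, J) = (A + J/325)/(57 + 13*A) (u(A, J) = (A + J/325)/((4 + 9 + 4*A + A*9) + 44) = (A + J*(1/325))/((4 + 9 + 4*A + 9*A) + 44) = (A + J/325)/((13 + 13*A) + 44) = (A + J/325)/(57 + 13*A))
√(u(-83, -125) + F(347)) = √((-125 + 325*(-83))/(325*(57 + 13*(-83))) + 284) = √((-125 - 26975)/(325*(57 - 1079)) + 284) = √((1/325)*(-27100)/(-1022) + 284) = √((1/325)*(-1/1022)*(-27100) + 284) = √(542/6643 + 284) = √(1887154/6643) = √12536364022/6643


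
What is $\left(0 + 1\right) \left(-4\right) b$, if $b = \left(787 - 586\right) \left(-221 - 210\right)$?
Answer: $346524$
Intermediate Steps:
$b = -86631$ ($b = 201 \left(-431\right) = -86631$)
$\left(0 + 1\right) \left(-4\right) b = \left(0 + 1\right) \left(-4\right) \left(-86631\right) = 1 \left(-4\right) \left(-86631\right) = \left(-4\right) \left(-86631\right) = 346524$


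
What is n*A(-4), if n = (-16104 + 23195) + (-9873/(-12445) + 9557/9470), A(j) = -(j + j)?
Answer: 133746593892/2357083 ≈ 56742.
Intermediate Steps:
A(j) = -2*j
n = 33436648473/4714166 (n = 7091 + (-9873*(-1/12445) + 9557*(1/9470)) = 7091 + (9873/12445 + 9557/9470) = 7091 + 8497367/4714166 = 33436648473/4714166 ≈ 7092.8)
n*A(-4) = 33436648473*(-2*(-4))/4714166 = (33436648473/4714166)*8 = 133746593892/2357083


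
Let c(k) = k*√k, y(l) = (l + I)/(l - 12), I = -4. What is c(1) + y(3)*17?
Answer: 26/9 ≈ 2.8889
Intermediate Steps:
y(l) = (-4 + l)/(-12 + l) (y(l) = (l - 4)/(l - 12) = (-4 + l)/(-12 + l))
c(k) = k^(3/2)
c(1) + y(3)*17 = 1^(3/2) + ((-4 + 3)/(-12 + 3))*17 = 1 + (-1/(-9))*17 = 1 - ⅑*(-1)*17 = 1 + (⅑)*17 = 1 + 17/9 = 26/9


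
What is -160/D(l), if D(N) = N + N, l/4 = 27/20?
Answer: -400/27 ≈ -14.815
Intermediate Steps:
l = 27/5 (l = 4*(27/20) = 27/5 ≈ 5.4000)
D(N) = 2*N
-160/D(l) = -160/(2*(27/5)) = -160/54/5 = -160*5/54 = -400/27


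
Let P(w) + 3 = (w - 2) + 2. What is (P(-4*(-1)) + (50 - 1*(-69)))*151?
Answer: 18120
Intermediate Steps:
P(w) = -3 + w (P(w) = -3 + ((w - 2) + 2) = -3 + ((-2 + w) + 2) = -3 + w)
(P(-4*(-1)) + (50 - 1*(-69)))*151 = ((-3 - 4*(-1)) + (50 - 1*(-69)))*151 = ((-3 + 4) + (50 + 69))*151 = (1 + 119)*151 = 120*151 = 18120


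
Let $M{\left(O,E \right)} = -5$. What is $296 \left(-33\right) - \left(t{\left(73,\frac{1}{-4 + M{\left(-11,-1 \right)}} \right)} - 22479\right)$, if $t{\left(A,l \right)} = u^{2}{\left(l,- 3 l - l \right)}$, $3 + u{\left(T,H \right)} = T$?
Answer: $\frac{1028807}{81} \approx 12701.0$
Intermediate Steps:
$u{\left(T,H \right)} = -3 + T$
$t{\left(A,l \right)} = \left(-3 + l\right)^{2}$
$296 \left(-33\right) - \left(t{\left(73,\frac{1}{-4 + M{\left(-11,-1 \right)}} \right)} - 22479\right) = 296 \left(-33\right) - \left(\left(-3 + \frac{1}{-4 - 5}\right)^{2} - 22479\right) = -9768 - \left(\left(-3 + \frac{1}{-9}\right)^{2} - 22479\right) = -9768 - \left(\left(-3 - \frac{1}{9}\right)^{2} - 22479\right) = -9768 - \left(\left(- \frac{28}{9}\right)^{2} - 22479\right) = -9768 - \left(\frac{784}{81} - 22479\right) = -9768 - - \frac{1820015}{81} = -9768 + \frac{1820015}{81} = \frac{1028807}{81}$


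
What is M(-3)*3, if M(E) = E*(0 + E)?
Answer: 27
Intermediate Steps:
M(E) = E**2 (M(E) = E*E = E**2)
M(-3)*3 = (-3)**2*3 = 9*3 = 27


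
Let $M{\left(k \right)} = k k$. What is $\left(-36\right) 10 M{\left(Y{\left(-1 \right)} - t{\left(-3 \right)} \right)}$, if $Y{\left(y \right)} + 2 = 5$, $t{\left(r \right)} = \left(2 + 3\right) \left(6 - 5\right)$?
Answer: $-1440$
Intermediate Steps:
$t{\left(r \right)} = 5$ ($t{\left(r \right)} = 5 \cdot 1 = 5$)
$Y{\left(y \right)} = 3$ ($Y{\left(y \right)} = -2 + 5 = 3$)
$M{\left(k \right)} = k^{2}$
$\left(-36\right) 10 M{\left(Y{\left(-1 \right)} - t{\left(-3 \right)} \right)} = \left(-36\right) 10 \left(3 - 5\right)^{2} = - 360 \left(3 - 5\right)^{2} = - 360 \left(-2\right)^{2} = \left(-360\right) 4 = -1440$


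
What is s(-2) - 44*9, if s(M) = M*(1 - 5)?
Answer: -388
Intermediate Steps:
s(M) = -4*M (s(M) = M*(-4) = -4*M)
s(-2) - 44*9 = -4*(-2) - 44*9 = 8 - 396 = -388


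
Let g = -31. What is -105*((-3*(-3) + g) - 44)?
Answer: 6930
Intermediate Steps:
-105*((-3*(-3) + g) - 44) = -105*((-3*(-3) - 31) - 44) = -105*((9 - 31) - 44) = -105*(-22 - 44) = -105*(-66) = 6930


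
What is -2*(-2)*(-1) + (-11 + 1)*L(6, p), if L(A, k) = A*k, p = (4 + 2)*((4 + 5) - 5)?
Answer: -1444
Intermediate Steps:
p = 24 (p = 6*(9 - 5) = 6*4 = 24)
-2*(-2)*(-1) + (-11 + 1)*L(6, p) = -2*(-2)*(-1) + (-11 + 1)*(6*24) = 4*(-1) - 10*144 = -4 - 1440 = -1444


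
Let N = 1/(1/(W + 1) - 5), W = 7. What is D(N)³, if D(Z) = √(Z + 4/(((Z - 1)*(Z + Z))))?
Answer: 57815*√105974895/26879112 ≈ 22.143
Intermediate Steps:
N = -8/39 (N = 1/(1/(7 + 1) - 5) = 1/(1/8 - 5) = 1/(⅛ - 5) = 1/(-39/8) = -8/39 ≈ -0.20513)
D(Z) = √(Z + 2/(Z*(-1 + Z))) (D(Z) = √(Z + 4/(((-1 + Z)*(2*Z)))) = √(Z + 4/((2*Z*(-1 + Z)))) = √(Z + 4*(1/(2*Z*(-1 + Z)))) = √(Z + 2/(Z*(-1 + Z))))
D(N)³ = (√((2 + (-8/39)²*(-1 - 8/39))/((-8/39)*(-1 - 8/39))))³ = (√(-39*(2 + (64/1521)*(-47/39))/(8*(-47/39))))³ = (√(-39/8*(-39/47)*(2 - 3008/59319)))³ = (√(-39/8*(-39/47)*115630/59319))³ = (√(57815/7332))³ = (√105974895/3666)³ = 57815*√105974895/26879112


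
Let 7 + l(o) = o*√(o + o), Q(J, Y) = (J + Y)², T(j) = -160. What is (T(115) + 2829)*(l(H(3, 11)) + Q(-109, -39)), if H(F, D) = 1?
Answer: 58443093 + 2669*√2 ≈ 5.8447e+7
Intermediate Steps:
l(o) = -7 + √2*o^(3/2) (l(o) = -7 + o*√(o + o) = -7 + o*√(2*o) = -7 + o*(√2*√o) = -7 + √2*o^(3/2))
(T(115) + 2829)*(l(H(3, 11)) + Q(-109, -39)) = (-160 + 2829)*((-7 + √2*1^(3/2)) + (-109 - 39)²) = 2669*((-7 + √2*1) + (-148)²) = 2669*((-7 + √2) + 21904) = 2669*(21897 + √2) = 58443093 + 2669*√2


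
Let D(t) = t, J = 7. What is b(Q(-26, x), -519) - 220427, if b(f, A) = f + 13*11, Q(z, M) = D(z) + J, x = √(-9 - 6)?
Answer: -220303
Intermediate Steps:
x = I*√15 (x = √(-15) = I*√15 ≈ 3.873*I)
Q(z, M) = 7 + z (Q(z, M) = z + 7 = 7 + z)
b(f, A) = 143 + f (b(f, A) = f + 143 = 143 + f)
b(Q(-26, x), -519) - 220427 = (143 + (7 - 26)) - 220427 = (143 - 19) - 220427 = 124 - 220427 = -220303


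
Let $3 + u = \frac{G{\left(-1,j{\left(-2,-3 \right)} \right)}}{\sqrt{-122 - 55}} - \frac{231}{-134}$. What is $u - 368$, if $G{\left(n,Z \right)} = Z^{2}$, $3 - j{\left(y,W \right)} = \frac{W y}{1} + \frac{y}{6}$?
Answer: $- \frac{49483}{134} - \frac{64 i \sqrt{177}}{1593} \approx -369.28 - 0.5345 i$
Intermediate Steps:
$j{\left(y,W \right)} = 3 - \frac{y}{6} - W y$ ($j{\left(y,W \right)} = 3 - \left(\frac{W y}{1} + \frac{y}{6}\right) = 3 - \left(W y 1 + y \frac{1}{6}\right) = 3 - \left(W y + \frac{y}{6}\right) = 3 - \left(\frac{y}{6} + W y\right) = 3 - \frac{y}{6} - W y$)
$u = - \frac{171}{134} - \frac{64 i \sqrt{177}}{1593}$ ($u = -3 + \left(\frac{\left(3 - - \frac{1}{3} - \left(-3\right) \left(-2\right)\right)^{2}}{\sqrt{-122 - 55}} - \frac{231}{-134}\right) = -3 + \left(\frac{\left(3 + \frac{1}{3} - 6\right)^{2}}{\sqrt{-177}} - - \frac{231}{134}\right) = -3 + \left(\frac{\left(- \frac{8}{3}\right)^{2}}{i \sqrt{177}} + \frac{231}{134}\right) = -3 + \left(\frac{64 \left(- \frac{i \sqrt{177}}{177}\right)}{9} + \frac{231}{134}\right) = -3 + \left(- \frac{64 i \sqrt{177}}{1593} + \frac{231}{134}\right) = -3 + \left(\frac{231}{134} - \frac{64 i \sqrt{177}}{1593}\right) = - \frac{171}{134} - \frac{64 i \sqrt{177}}{1593} \approx -1.2761 - 0.5345 i$)
$u - 368 = \left(- \frac{171}{134} - \frac{64 i \sqrt{177}}{1593}\right) - 368 = - \frac{49483}{134} - \frac{64 i \sqrt{177}}{1593}$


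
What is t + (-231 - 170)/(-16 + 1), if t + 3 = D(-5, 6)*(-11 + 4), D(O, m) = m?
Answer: -274/15 ≈ -18.267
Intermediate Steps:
t = -45 (t = -3 + 6*(-11 + 4) = -3 + 6*(-7) = -3 - 42 = -45)
t + (-231 - 170)/(-16 + 1) = -45 + (-231 - 170)/(-16 + 1) = -45 - 401/(-15) = -45 - 401*(-1/15) = -45 + 401/15 = -274/15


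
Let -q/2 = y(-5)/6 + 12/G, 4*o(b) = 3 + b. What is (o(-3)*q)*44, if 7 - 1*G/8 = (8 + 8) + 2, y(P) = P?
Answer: 0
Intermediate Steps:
o(b) = 3/4 + b/4 (o(b) = (3 + b)/4 = 3/4 + b/4)
G = -88 (G = 56 - 8*((8 + 8) + 2) = 56 - 8*(16 + 2) = 56 - 8*18 = 56 - 144 = -88)
q = 64/33 (q = -2*(-5/6 + 12/(-88)) = -2*(-5*1/6 + 12*(-1/88)) = -2*(-5/6 - 3/22) = -2*(-32/33) = 64/33 ≈ 1.9394)
(o(-3)*q)*44 = ((3/4 + (1/4)*(-3))*(64/33))*44 = ((3/4 - 3/4)*(64/33))*44 = (0*(64/33))*44 = 0*44 = 0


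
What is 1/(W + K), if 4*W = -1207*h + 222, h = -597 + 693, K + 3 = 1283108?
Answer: 2/2508385 ≈ 7.9733e-7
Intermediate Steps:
K = 1283105 (K = -3 + 1283108 = 1283105)
h = 96
W = -57825/2 (W = (-1207*96 + 222)/4 = (-115872 + 222)/4 = (¼)*(-115650) = -57825/2 ≈ -28913.)
1/(W + K) = 1/(-57825/2 + 1283105) = 1/(2508385/2) = 2/2508385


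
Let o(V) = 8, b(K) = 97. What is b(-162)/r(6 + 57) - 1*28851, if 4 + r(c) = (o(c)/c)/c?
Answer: -458192661/15868 ≈ -28875.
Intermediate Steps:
r(c) = -4 + 8/c**2 (r(c) = -4 + (8/c)/c = -4 + 8/c**2)
b(-162)/r(6 + 57) - 1*28851 = 97/(-4 + 8/(6 + 57)**2) - 1*28851 = 97/(-4 + 8/63**2) - 28851 = 97/(-4 + 8*(1/3969)) - 28851 = 97/(-4 + 8/3969) - 28851 = 97/(-15868/3969) - 28851 = 97*(-3969/15868) - 28851 = -384993/15868 - 28851 = -458192661/15868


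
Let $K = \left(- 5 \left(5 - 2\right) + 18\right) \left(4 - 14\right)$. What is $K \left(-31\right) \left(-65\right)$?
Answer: $-60450$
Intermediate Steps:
$K = -30$ ($K = \left(- 5 \left(5 - 2\right) + 18\right) \left(-10\right) = \left(\left(-5\right) 3 + 18\right) \left(-10\right) = \left(-15 + 18\right) \left(-10\right) = 3 \left(-10\right) = -30$)
$K \left(-31\right) \left(-65\right) = \left(-30\right) \left(-31\right) \left(-65\right) = 930 \left(-65\right) = -60450$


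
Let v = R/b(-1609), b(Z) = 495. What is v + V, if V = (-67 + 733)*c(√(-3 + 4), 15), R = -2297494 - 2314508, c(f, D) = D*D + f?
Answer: 23297806/165 ≈ 1.4120e+5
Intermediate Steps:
c(f, D) = f + D² (c(f, D) = D² + f = f + D²)
R = -4612002
V = 150516 (V = (-67 + 733)*(√(-3 + 4) + 15²) = 666*(√1 + 225) = 666*(1 + 225) = 666*226 = 150516)
v = -1537334/165 (v = -4612002/495 = -4612002*1/495 = -1537334/165 ≈ -9317.2)
v + V = -1537334/165 + 150516 = 23297806/165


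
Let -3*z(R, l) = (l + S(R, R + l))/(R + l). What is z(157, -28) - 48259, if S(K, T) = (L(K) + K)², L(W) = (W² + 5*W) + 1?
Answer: -224542223/129 ≈ -1.7406e+6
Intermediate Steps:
L(W) = 1 + W² + 5*W
S(K, T) = (1 + K² + 6*K)² (S(K, T) = ((1 + K² + 5*K) + K)² = (1 + K² + 6*K)²)
z(R, l) = -(l + (1 + R² + 6*R)²)/(3*(R + l))
z(157, -28) - 48259 = (-1*(-28) - (1 + 157² + 6*157)²)/(3*(157 - 28)) - 48259 = (⅓)*(28 - (1 + 24649 + 942)²)/129 - 48259 = (⅓)*(1/129)*(28 - 1*25592²) - 48259 = (⅓)*(1/129)*(28 - 1*654950464) - 48259 = (⅓)*(1/129)*(28 - 654950464) - 48259 = (⅓)*(1/129)*(-654950436) - 48259 = -218316812/129 - 48259 = -224542223/129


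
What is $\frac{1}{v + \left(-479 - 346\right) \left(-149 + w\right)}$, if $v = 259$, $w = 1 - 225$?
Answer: $\frac{1}{307984} \approx 3.2469 \cdot 10^{-6}$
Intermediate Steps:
$w = -224$
$\frac{1}{v + \left(-479 - 346\right) \left(-149 + w\right)} = \frac{1}{259 + \left(-479 - 346\right) \left(-149 - 224\right)} = \frac{1}{259 - -307725} = \frac{1}{259 + 307725} = \frac{1}{307984}$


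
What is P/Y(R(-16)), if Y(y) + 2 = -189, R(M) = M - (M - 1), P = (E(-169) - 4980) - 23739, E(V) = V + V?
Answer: 29057/191 ≈ 152.13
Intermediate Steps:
E(V) = 2*V
P = -29057 (P = (2*(-169) - 4980) - 23739 = (-338 - 4980) - 23739 = -5318 - 23739 = -29057)
R(M) = 1 (R(M) = M - (-1 + M) = M + (1 - M) = 1)
Y(y) = -191 (Y(y) = -2 - 189 = -191)
P/Y(R(-16)) = -29057/(-191) = -29057*(-1/191) = 29057/191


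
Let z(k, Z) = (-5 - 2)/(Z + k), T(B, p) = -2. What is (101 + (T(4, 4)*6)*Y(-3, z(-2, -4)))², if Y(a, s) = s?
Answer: 7569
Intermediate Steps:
z(k, Z) = -7/(Z + k)
(101 + (T(4, 4)*6)*Y(-3, z(-2, -4)))² = (101 + (-2*6)*(-7/(-4 - 2)))² = (101 - (-84)/(-6))² = (101 - (-84)*(-1)/6)² = (101 - 12*7/6)² = (101 - 14)² = 87² = 7569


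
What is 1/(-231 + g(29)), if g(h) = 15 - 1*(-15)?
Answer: -1/201 ≈ -0.0049751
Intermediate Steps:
g(h) = 30 (g(h) = 15 + 15 = 30)
1/(-231 + g(29)) = 1/(-231 + 30) = 1/(-201) = -1/201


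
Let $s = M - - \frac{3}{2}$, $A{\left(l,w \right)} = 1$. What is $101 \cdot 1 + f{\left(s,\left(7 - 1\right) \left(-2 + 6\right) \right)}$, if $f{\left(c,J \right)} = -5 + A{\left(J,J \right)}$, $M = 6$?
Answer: $97$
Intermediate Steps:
$s = \frac{15}{2}$ ($s = 6 - - \frac{3}{2} = 6 + \frac{3}{2} = \frac{15}{2} \approx 7.5$)
$f{\left(c,J \right)} = -4$ ($f{\left(c,J \right)} = -5 + 1 = -4$)
$101 \cdot 1 + f{\left(s,\left(7 - 1\right) \left(-2 + 6\right) \right)} = 101 \cdot 1 - 4 = 101 - 4 = 97$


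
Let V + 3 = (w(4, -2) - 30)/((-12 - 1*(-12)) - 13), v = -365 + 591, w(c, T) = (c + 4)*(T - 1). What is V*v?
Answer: 3390/13 ≈ 260.77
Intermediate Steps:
w(c, T) = (-1 + T)*(4 + c) (w(c, T) = (4 + c)*(-1 + T) = (-1 + T)*(4 + c))
v = 226
V = 15/13 (V = -3 + ((-4 - 1*4 + 4*(-2) - 2*4) - 30)/((-12 - 1*(-12)) - 13) = -3 + ((-4 - 4 - 8 - 8) - 30)/((-12 + 12) - 13) = -3 + (-24 - 30)/(0 - 13) = -3 - 54/(-13) = -3 - 54*(-1/13) = -3 + 54/13 = 15/13 ≈ 1.1538)
V*v = (15/13)*226 = 3390/13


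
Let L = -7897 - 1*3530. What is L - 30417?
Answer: -41844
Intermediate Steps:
L = -11427 (L = -7897 - 3530 = -11427)
L - 30417 = -11427 - 30417 = -41844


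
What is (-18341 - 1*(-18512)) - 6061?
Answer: -5890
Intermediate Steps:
(-18341 - 1*(-18512)) - 6061 = (-18341 + 18512) - 6061 = 171 - 6061 = -5890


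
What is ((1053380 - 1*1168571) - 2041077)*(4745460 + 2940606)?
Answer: -16573218161688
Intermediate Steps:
((1053380 - 1*1168571) - 2041077)*(4745460 + 2940606) = ((1053380 - 1168571) - 2041077)*7686066 = (-115191 - 2041077)*7686066 = -2156268*7686066 = -16573218161688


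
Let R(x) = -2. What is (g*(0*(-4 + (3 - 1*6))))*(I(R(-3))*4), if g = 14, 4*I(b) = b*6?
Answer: 0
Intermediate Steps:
I(b) = 3*b/2 (I(b) = (b*6)/4 = (6*b)/4 = 3*b/2)
(g*(0*(-4 + (3 - 1*6))))*(I(R(-3))*4) = (14*(0*(-4 + (3 - 1*6))))*(((3/2)*(-2))*4) = (14*(0*(-4 + (3 - 6))))*(-3*4) = (14*(0*(-4 - 3)))*(-12) = (14*(0*(-7)))*(-12) = (14*0)*(-12) = 0*(-12) = 0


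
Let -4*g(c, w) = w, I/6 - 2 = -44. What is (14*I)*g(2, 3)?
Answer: 2646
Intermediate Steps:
I = -252 (I = 12 + 6*(-44) = 12 - 264 = -252)
g(c, w) = -w/4
(14*I)*g(2, 3) = (14*(-252))*(-¼*3) = -3528*(-¾) = 2646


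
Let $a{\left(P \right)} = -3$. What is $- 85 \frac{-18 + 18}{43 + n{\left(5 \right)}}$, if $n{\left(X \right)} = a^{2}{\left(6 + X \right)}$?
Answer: $0$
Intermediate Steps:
$n{\left(X \right)} = 9$ ($n{\left(X \right)} = \left(-3\right)^{2} = 9$)
$- 85 \frac{-18 + 18}{43 + n{\left(5 \right)}} = - 85 \frac{-18 + 18}{43 + 9} = - 85 \cdot \frac{0}{52} = - 85 \cdot 0 \cdot \frac{1}{52} = \left(-85\right) 0 = 0$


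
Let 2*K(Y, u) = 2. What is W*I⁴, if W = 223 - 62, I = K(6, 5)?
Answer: 161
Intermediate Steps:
K(Y, u) = 1 (K(Y, u) = (½)*2 = 1)
I = 1
W = 161
W*I⁴ = 161*1⁴ = 161*1 = 161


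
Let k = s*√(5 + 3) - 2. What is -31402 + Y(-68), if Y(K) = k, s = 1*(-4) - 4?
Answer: -31404 - 16*√2 ≈ -31427.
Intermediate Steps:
s = -8 (s = -4 - 4 = -8)
k = -2 - 16*√2 (k = -8*√(5 + 3) - 2 = -16*√2 - 2 = -2 - 16*√2 ≈ -24.627)
Y(K) = -2 - 16*√2
-31402 + Y(-68) = -31402 + (-2 - 16*√2) = -31404 - 16*√2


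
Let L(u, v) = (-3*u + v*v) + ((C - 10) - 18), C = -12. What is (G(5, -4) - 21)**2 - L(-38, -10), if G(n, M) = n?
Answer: 82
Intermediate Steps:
L(u, v) = -40 + v**2 - 3*u (L(u, v) = (-3*u + v*v) + ((-12 - 10) - 18) = (-3*u + v**2) + (-22 - 18) = (v**2 - 3*u) - 40 = -40 + v**2 - 3*u)
(G(5, -4) - 21)**2 - L(-38, -10) = (5 - 21)**2 - (-40 + (-10)**2 - 3*(-38)) = (-16)**2 - (-40 + 100 + 114) = 256 - 1*174 = 256 - 174 = 82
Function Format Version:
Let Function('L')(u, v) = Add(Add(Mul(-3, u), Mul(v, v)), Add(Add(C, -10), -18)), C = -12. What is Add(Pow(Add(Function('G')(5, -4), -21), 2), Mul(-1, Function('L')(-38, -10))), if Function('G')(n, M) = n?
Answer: 82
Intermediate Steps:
Function('L')(u, v) = Add(-40, Pow(v, 2), Mul(-3, u)) (Function('L')(u, v) = Add(Add(Mul(-3, u), Mul(v, v)), Add(Add(-12, -10), -18)) = Add(Add(Mul(-3, u), Pow(v, 2)), Add(-22, -18)) = Add(Add(Pow(v, 2), Mul(-3, u)), -40) = Add(-40, Pow(v, 2), Mul(-3, u)))
Add(Pow(Add(Function('G')(5, -4), -21), 2), Mul(-1, Function('L')(-38, -10))) = Add(Pow(Add(5, -21), 2), Mul(-1, Add(-40, Pow(-10, 2), Mul(-3, -38)))) = Add(Pow(-16, 2), Mul(-1, Add(-40, 100, 114))) = Add(256, Mul(-1, 174)) = Add(256, -174) = 82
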